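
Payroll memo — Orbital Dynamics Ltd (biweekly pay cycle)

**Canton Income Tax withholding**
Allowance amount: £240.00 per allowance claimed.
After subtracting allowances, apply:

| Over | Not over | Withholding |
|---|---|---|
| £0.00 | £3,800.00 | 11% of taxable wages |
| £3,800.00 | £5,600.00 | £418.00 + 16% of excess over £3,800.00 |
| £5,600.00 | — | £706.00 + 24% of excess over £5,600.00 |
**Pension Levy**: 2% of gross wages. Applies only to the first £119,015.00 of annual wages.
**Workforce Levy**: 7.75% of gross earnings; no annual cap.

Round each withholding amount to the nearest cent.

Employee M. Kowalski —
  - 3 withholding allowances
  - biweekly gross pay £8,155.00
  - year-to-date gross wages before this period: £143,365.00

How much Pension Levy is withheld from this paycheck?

Pension Levy: YTD £143,365.00 ≥ cap £119,015.00 → £0.00

£0.00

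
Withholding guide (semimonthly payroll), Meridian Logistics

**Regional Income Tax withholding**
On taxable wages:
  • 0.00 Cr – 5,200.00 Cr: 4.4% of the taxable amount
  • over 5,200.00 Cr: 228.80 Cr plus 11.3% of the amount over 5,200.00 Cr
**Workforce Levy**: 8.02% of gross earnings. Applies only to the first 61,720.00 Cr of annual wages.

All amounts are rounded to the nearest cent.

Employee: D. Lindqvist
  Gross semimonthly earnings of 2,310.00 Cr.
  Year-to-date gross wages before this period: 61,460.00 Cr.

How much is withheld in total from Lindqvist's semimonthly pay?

122.49 Cr

Regional Income Tax: taxable = 2,310.00 Cr
  4.4% × 2,310.00 Cr = 101.64 Cr
Workforce Levy: cap 61,720.00 Cr − YTD 61,460.00 Cr = 260.00 Cr subject; 8.02% × 260.00 Cr = 20.85 Cr
Total: 101.64 Cr + 20.85 Cr = 122.49 Cr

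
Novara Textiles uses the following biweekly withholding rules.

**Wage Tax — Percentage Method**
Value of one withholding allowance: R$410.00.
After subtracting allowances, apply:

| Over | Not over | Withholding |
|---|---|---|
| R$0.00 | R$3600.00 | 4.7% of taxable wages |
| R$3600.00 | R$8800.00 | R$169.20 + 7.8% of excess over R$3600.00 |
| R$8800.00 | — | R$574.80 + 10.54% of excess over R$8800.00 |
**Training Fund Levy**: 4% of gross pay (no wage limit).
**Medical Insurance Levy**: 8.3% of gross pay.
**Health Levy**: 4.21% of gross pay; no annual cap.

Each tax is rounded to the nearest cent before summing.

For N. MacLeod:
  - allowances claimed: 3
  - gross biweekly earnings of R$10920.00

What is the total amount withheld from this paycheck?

R$2471.50

Wage Tax: taxable = R$10920.00 − 3×R$410.00 = R$9690.00
  R$574.80 + 10.54% × (R$9690.00 − R$8800.00) = R$574.80 + 10.54% × R$890.00 = R$668.61
Training Fund Levy: 4% × R$10920.00 = R$436.80
Medical Insurance Levy: 8.3% × R$10920.00 = R$906.36
Health Levy: 4.21% × R$10920.00 = R$459.73
Total: R$668.61 + R$436.80 + R$906.36 + R$459.73 = R$2471.50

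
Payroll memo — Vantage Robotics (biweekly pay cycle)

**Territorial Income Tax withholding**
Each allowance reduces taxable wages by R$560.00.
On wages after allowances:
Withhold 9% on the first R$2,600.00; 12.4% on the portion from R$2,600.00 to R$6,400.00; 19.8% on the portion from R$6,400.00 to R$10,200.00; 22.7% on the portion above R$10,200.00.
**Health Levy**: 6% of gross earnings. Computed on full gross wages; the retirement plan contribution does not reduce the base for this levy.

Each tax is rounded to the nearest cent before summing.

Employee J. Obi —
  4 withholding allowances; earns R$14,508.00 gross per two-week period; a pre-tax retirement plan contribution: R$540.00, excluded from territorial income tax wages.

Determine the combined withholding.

R$2,674.94

Territorial Income Tax: taxable = R$14,508.00 − R$540.00 − 4×R$560.00 = R$11,728.00
  R$1,457.60 + 22.7% × (R$11,728.00 − R$10,200.00) = R$1,457.60 + 22.7% × R$1,528.00 = R$1,804.46
Health Levy: 6% × R$14,508.00 = R$870.48
Total: R$1,804.46 + R$870.48 = R$2,674.94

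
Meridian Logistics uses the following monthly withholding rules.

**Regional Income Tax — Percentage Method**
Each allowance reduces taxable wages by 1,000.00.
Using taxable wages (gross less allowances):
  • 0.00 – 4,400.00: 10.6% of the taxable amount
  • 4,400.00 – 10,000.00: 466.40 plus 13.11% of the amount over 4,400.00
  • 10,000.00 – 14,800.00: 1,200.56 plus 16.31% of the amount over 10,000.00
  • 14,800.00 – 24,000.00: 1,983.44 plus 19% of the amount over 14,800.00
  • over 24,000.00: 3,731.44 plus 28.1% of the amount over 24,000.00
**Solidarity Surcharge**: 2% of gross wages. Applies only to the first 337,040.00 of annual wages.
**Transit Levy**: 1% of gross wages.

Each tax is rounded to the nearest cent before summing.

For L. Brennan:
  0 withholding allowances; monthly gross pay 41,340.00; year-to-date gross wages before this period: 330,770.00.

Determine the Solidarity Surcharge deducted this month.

Solidarity Surcharge: cap 337,040.00 − YTD 330,770.00 = 6,270.00 subject; 2% × 6,270.00 = 125.40

125.40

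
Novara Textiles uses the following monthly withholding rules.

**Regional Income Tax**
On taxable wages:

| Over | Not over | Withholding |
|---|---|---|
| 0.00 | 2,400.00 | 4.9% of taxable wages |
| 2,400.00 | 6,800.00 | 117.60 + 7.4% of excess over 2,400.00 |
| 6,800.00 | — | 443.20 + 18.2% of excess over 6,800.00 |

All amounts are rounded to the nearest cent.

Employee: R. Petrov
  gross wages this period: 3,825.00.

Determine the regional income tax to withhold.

223.05

Regional Income Tax: taxable = 3,825.00
  117.60 + 7.4% × (3,825.00 − 2,400.00) = 117.60 + 7.4% × 1,425.00 = 223.05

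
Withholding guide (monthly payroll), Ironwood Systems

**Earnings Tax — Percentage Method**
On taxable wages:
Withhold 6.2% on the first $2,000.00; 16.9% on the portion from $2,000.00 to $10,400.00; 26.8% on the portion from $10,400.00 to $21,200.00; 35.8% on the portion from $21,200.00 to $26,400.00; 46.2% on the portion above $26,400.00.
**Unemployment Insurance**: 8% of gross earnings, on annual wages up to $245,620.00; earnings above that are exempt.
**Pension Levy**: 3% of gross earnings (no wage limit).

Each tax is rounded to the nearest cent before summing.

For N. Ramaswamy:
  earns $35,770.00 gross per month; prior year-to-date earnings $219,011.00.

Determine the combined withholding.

$13,830.36

Earnings Tax: taxable = $35,770.00
  $6,299.60 + 46.2% × ($35,770.00 − $26,400.00) = $6,299.60 + 46.2% × $9,370.00 = $10,628.54
Unemployment Insurance: cap $245,620.00 − YTD $219,011.00 = $26,609.00 subject; 8% × $26,609.00 = $2,128.72
Pension Levy: 3% × $35,770.00 = $1,073.10
Total: $10,628.54 + $2,128.72 + $1,073.10 = $13,830.36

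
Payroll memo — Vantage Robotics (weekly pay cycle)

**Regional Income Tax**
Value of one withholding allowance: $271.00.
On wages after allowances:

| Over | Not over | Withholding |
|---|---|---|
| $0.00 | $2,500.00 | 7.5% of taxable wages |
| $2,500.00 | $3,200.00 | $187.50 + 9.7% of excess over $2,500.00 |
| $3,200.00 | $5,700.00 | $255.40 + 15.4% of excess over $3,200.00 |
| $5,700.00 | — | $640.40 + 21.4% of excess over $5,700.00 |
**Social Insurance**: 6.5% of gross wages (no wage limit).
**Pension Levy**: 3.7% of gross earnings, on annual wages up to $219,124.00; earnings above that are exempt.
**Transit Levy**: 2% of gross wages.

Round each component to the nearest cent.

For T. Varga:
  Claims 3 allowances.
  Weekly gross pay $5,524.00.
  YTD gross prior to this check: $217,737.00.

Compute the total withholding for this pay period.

Regional Income Tax: taxable = $5,524.00 − 3×$271.00 = $4,711.00
  $255.40 + 15.4% × ($4,711.00 − $3,200.00) = $255.40 + 15.4% × $1,511.00 = $488.09
Social Insurance: 6.5% × $5,524.00 = $359.06
Pension Levy: cap $219,124.00 − YTD $217,737.00 = $1,387.00 subject; 3.7% × $1,387.00 = $51.32
Transit Levy: 2% × $5,524.00 = $110.48
Total: $488.09 + $359.06 + $51.32 + $110.48 = $1,008.95

$1,008.95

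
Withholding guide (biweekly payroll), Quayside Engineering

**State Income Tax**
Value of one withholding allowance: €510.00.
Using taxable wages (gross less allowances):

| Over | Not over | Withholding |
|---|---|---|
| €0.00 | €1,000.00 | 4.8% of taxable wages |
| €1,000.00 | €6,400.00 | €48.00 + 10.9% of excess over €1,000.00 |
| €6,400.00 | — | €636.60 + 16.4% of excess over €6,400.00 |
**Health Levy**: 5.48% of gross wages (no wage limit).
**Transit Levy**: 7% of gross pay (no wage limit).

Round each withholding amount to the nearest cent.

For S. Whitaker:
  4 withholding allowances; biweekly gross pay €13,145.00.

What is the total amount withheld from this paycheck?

€3,048.72

State Income Tax: taxable = €13,145.00 − 4×€510.00 = €11,105.00
  €636.60 + 16.4% × (€11,105.00 − €6,400.00) = €636.60 + 16.4% × €4,705.00 = €1,408.22
Health Levy: 5.48% × €13,145.00 = €720.35
Transit Levy: 7% × €13,145.00 = €920.15
Total: €1,408.22 + €720.35 + €920.15 = €3,048.72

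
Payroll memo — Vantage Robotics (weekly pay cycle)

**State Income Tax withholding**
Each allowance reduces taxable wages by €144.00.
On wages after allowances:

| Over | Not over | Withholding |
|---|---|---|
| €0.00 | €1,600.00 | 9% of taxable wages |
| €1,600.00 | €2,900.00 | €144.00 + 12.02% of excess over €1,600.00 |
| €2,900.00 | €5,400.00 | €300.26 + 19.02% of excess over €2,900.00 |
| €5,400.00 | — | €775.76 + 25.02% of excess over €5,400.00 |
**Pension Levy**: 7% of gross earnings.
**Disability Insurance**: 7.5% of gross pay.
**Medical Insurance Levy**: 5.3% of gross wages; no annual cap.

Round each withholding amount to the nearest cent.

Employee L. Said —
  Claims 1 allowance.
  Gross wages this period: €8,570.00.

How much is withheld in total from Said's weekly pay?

State Income Tax: taxable = €8,570.00 − 1×€144.00 = €8,426.00
  €775.76 + 25.02% × (€8,426.00 − €5,400.00) = €775.76 + 25.02% × €3,026.00 = €1,532.87
Pension Levy: 7% × €8,570.00 = €599.90
Disability Insurance: 7.5% × €8,570.00 = €642.75
Medical Insurance Levy: 5.3% × €8,570.00 = €454.21
Total: €1,532.87 + €599.90 + €642.75 + €454.21 = €3,229.73

€3,229.73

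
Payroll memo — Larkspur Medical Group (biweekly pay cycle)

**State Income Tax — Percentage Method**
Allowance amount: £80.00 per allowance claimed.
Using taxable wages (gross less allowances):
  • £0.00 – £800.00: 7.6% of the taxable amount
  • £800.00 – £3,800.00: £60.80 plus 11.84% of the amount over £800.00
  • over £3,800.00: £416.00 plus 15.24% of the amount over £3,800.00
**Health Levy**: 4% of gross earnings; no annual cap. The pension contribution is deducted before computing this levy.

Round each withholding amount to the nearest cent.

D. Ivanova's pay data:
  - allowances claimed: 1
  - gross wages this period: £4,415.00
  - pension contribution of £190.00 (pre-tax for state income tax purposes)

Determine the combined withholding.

State Income Tax: taxable = £4,415.00 − £190.00 − 1×£80.00 = £4,145.00
  £416.00 + 15.24% × (£4,145.00 − £3,800.00) = £416.00 + 15.24% × £345.00 = £468.58
Health Levy: 4% × £4,225.00 = £169.00
Total: £468.58 + £169.00 = £637.58

£637.58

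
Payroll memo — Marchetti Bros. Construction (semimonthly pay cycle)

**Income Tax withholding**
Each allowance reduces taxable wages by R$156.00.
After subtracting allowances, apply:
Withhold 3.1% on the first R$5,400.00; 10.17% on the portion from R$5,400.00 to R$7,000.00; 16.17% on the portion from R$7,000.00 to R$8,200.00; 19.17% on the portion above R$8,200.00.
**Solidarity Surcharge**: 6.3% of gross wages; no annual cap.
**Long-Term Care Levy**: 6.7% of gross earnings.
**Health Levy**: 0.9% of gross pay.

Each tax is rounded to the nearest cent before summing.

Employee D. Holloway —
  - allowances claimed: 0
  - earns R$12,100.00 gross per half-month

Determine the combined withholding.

Income Tax: taxable = R$12,100.00
  R$524.16 + 19.17% × (R$12,100.00 − R$8,200.00) = R$524.16 + 19.17% × R$3,900.00 = R$1,271.79
Solidarity Surcharge: 6.3% × R$12,100.00 = R$762.30
Long-Term Care Levy: 6.7% × R$12,100.00 = R$810.70
Health Levy: 0.9% × R$12,100.00 = R$108.90
Total: R$1,271.79 + R$762.30 + R$810.70 + R$108.90 = R$2,953.69

R$2,953.69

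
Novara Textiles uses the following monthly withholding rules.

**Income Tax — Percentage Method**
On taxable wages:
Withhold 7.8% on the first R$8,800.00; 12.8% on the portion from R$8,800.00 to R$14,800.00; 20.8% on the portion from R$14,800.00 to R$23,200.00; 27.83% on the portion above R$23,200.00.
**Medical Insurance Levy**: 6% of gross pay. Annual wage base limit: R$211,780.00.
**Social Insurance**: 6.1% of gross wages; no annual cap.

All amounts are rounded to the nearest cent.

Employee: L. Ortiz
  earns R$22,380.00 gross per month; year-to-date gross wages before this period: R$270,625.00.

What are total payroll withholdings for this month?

Income Tax: taxable = R$22,380.00
  R$1,454.40 + 20.8% × (R$22,380.00 − R$14,800.00) = R$1,454.40 + 20.8% × R$7,580.00 = R$3,031.04
Medical Insurance Levy: YTD R$270,625.00 ≥ cap R$211,780.00 → R$0.00
Social Insurance: 6.1% × R$22,380.00 = R$1,365.18
Total: R$3,031.04 + R$0.00 + R$1,365.18 = R$4,396.22

R$4,396.22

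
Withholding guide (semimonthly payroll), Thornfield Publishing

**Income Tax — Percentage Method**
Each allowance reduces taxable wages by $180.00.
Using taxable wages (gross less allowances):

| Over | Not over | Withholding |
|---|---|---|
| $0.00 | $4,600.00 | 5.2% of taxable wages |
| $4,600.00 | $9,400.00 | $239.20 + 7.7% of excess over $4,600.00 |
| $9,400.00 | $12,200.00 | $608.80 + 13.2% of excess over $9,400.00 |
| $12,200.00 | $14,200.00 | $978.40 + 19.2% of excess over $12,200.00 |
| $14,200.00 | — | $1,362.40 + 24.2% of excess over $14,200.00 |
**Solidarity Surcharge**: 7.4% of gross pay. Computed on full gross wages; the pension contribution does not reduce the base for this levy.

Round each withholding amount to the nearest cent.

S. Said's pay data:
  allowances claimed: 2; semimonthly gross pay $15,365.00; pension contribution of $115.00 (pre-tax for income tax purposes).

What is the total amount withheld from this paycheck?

Income Tax: taxable = $15,365.00 − $115.00 − 2×$180.00 = $14,890.00
  $1,362.40 + 24.2% × ($14,890.00 − $14,200.00) = $1,362.40 + 24.2% × $690.00 = $1,529.38
Solidarity Surcharge: 7.4% × $15,365.00 = $1,137.01
Total: $1,529.38 + $1,137.01 = $2,666.39

$2,666.39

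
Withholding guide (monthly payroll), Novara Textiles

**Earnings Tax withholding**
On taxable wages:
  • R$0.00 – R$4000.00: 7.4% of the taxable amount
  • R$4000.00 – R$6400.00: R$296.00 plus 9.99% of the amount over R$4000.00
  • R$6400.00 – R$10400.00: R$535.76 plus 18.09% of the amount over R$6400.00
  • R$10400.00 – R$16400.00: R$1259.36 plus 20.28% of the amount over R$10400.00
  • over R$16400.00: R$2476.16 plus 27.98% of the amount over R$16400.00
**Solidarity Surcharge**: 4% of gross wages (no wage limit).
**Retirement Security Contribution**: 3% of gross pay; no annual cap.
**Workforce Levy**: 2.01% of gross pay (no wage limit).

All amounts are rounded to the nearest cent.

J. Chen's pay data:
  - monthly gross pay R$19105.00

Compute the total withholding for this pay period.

R$4954.38

Earnings Tax: taxable = R$19105.00
  R$2476.16 + 27.98% × (R$19105.00 − R$16400.00) = R$2476.16 + 27.98% × R$2705.00 = R$3233.02
Solidarity Surcharge: 4% × R$19105.00 = R$764.20
Retirement Security Contribution: 3% × R$19105.00 = R$573.15
Workforce Levy: 2.01% × R$19105.00 = R$384.01
Total: R$3233.02 + R$764.20 + R$573.15 + R$384.01 = R$4954.38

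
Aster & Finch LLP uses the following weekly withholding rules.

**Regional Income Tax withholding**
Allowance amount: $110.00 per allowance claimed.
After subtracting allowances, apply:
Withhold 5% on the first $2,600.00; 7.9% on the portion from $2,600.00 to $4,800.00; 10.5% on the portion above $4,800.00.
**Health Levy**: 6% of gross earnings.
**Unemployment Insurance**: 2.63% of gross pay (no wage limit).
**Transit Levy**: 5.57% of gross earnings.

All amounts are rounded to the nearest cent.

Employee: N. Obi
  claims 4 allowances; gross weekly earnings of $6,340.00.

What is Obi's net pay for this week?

$5,020.42

Regional Income Tax: taxable = $6,340.00 − 4×$110.00 = $5,900.00
  $303.80 + 10.5% × ($5,900.00 − $4,800.00) = $303.80 + 10.5% × $1,100.00 = $419.30
Health Levy: 6% × $6,340.00 = $380.40
Unemployment Insurance: 2.63% × $6,340.00 = $166.74
Transit Levy: 5.57% × $6,340.00 = $353.14
Total withheld: $419.30 + $380.40 + $166.74 + $353.14 = $1,319.58
Net pay: $6,340.00 − $1,319.58 = $5,020.42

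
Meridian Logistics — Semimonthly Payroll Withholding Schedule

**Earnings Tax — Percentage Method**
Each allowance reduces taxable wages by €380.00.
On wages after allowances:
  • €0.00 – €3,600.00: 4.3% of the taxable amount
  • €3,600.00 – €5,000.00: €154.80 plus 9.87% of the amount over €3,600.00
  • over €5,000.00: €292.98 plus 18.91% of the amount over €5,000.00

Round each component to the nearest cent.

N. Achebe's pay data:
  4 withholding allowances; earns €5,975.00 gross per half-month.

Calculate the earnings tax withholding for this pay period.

Earnings Tax: taxable = €5,975.00 − 4×€380.00 = €4,455.00
  €154.80 + 9.87% × (€4,455.00 − €3,600.00) = €154.80 + 9.87% × €855.00 = €239.19

€239.19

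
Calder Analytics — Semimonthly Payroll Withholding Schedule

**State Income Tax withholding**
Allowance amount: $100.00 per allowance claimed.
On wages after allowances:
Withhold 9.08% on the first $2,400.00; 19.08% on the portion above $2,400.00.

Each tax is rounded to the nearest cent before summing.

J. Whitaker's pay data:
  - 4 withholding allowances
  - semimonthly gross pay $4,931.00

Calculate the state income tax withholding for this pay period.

State Income Tax: taxable = $4,931.00 − 4×$100.00 = $4,531.00
  $217.92 + 19.08% × ($4,531.00 − $2,400.00) = $217.92 + 19.08% × $2,131.00 = $624.51

$624.51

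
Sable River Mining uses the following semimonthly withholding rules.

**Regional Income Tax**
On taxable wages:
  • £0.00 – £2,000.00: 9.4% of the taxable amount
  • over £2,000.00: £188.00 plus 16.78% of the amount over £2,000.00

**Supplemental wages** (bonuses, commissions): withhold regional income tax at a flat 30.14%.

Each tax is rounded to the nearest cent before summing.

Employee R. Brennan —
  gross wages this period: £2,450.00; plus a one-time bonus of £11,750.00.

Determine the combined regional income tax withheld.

£3,804.96

Regional Income Tax: taxable = £2,450.00
  £188.00 + 16.78% × (£2,450.00 − £2,000.00) = £188.00 + 16.78% × £450.00 = £263.51
Supplemental (30.14% flat on bonus): 30.14% × £11,750.00 = £3,541.45
Total regional income tax: £263.51 + £3,541.45 = £3,804.96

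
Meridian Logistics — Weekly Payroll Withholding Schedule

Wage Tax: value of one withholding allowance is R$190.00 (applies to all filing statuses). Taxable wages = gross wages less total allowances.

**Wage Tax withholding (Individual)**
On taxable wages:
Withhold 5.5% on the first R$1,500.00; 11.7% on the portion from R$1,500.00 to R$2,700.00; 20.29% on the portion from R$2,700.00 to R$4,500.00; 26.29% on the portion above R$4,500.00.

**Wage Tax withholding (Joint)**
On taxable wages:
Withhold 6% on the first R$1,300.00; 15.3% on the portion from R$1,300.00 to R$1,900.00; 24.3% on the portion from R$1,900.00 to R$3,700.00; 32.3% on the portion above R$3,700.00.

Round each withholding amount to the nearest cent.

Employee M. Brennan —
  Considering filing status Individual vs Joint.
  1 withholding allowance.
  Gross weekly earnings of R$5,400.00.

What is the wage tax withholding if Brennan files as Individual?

Wage Tax (Individual): taxable = R$5,400.00 − 1×R$190.00 = R$5,210.00
  R$588.12 + 26.29% × (R$5,210.00 − R$4,500.00) = R$588.12 + 26.29% × R$710.00 = R$774.78

R$774.78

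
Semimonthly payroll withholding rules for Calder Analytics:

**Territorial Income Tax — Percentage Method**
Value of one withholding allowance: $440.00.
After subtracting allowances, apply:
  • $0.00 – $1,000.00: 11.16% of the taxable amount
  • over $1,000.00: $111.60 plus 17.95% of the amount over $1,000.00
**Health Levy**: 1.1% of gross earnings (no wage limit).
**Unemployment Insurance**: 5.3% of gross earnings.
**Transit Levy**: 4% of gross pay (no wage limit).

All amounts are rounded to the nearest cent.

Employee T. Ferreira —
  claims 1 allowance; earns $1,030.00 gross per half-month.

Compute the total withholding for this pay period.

Territorial Income Tax: taxable = $1,030.00 − 1×$440.00 = $590.00
  11.16% × $590.00 = $65.84
Health Levy: 1.1% × $1,030.00 = $11.33
Unemployment Insurance: 5.3% × $1,030.00 = $54.59
Transit Levy: 4% × $1,030.00 = $41.20
Total: $65.84 + $11.33 + $54.59 + $41.20 = $172.96

$172.96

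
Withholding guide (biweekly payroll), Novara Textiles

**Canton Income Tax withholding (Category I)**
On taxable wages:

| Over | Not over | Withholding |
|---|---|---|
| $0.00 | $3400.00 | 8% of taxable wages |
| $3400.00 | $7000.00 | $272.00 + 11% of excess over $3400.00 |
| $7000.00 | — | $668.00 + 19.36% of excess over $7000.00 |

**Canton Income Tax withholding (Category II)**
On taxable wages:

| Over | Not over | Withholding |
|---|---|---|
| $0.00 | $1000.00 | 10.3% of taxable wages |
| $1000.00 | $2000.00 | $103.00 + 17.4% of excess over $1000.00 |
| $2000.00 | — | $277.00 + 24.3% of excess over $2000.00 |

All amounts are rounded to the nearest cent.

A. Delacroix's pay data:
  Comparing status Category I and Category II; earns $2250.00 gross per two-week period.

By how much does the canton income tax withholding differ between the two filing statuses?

$157.75

Canton Income Tax (Category I): taxable = $2250.00
  8% × $2250.00 = $180.00
Canton Income Tax (Category II): taxable = $2250.00
  $277.00 + 24.3% × ($2250.00 − $2000.00) = $277.00 + 24.3% × $250.00 = $337.75
Difference: |$180.00 − $337.75| = $157.75 (higher under Category II)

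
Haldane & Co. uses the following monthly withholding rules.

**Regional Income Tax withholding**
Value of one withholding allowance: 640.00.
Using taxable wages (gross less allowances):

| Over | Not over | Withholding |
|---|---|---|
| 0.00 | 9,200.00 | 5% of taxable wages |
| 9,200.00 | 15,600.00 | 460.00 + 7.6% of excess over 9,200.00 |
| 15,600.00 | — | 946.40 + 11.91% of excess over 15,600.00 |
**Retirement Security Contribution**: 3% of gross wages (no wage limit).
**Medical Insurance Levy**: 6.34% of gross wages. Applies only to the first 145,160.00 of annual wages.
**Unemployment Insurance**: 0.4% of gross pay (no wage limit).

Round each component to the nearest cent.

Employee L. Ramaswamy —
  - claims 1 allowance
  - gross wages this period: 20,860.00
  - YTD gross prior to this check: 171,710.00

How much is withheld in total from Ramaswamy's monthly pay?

Regional Income Tax: taxable = 20,860.00 − 1×640.00 = 20,220.00
  946.40 + 11.91% × (20,220.00 − 15,600.00) = 946.40 + 11.91% × 4,620.00 = 1,496.64
Retirement Security Contribution: 3% × 20,860.00 = 625.80
Medical Insurance Levy: YTD 171,710.00 ≥ cap 145,160.00 → 0.00
Unemployment Insurance: 0.4% × 20,860.00 = 83.44
Total: 1,496.64 + 625.80 + 0.00 + 83.44 = 2,205.88

2,205.88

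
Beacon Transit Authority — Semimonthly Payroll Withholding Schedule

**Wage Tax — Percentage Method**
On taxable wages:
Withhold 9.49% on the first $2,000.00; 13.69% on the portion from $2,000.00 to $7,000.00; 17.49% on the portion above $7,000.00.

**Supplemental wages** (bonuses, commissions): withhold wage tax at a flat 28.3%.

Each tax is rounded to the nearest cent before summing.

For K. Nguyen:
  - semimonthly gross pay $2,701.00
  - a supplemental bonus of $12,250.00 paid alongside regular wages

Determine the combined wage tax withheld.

$3,752.52

Wage Tax: taxable = $2,701.00
  $189.80 + 13.69% × ($2,701.00 − $2,000.00) = $189.80 + 13.69% × $701.00 = $285.77
Supplemental (28.3% flat on bonus): 28.3% × $12,250.00 = $3,466.75
Total wage tax: $285.77 + $3,466.75 = $3,752.52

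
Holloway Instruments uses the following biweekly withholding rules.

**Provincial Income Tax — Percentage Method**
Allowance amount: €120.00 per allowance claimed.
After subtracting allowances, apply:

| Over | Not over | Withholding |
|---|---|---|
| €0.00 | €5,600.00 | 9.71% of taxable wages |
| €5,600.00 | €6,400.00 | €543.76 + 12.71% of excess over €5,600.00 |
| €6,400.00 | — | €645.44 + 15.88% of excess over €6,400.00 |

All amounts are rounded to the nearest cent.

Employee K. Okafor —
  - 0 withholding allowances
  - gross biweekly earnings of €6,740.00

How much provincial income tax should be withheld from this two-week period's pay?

€699.43

Provincial Income Tax: taxable = €6,740.00
  €645.44 + 15.88% × (€6,740.00 − €6,400.00) = €645.44 + 15.88% × €340.00 = €699.43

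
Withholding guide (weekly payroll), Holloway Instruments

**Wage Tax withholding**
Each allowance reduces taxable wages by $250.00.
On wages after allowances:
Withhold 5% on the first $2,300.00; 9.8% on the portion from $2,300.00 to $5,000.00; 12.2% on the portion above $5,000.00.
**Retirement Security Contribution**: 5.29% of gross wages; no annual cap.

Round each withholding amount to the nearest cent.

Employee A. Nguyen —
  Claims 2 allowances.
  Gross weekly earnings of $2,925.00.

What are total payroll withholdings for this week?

$281.98

Wage Tax: taxable = $2,925.00 − 2×$250.00 = $2,425.00
  $115.00 + 9.8% × ($2,425.00 − $2,300.00) = $115.00 + 9.8% × $125.00 = $127.25
Retirement Security Contribution: 5.29% × $2,925.00 = $154.73
Total: $127.25 + $154.73 = $281.98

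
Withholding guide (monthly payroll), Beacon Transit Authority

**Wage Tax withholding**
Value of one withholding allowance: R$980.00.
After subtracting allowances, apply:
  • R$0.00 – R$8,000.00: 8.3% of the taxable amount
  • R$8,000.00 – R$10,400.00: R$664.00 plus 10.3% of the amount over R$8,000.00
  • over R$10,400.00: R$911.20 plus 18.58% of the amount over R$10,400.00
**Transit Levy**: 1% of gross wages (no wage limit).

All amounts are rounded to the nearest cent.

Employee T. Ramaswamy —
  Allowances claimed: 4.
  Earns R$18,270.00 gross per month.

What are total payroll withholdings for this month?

R$1,827.81

Wage Tax: taxable = R$18,270.00 − 4×R$980.00 = R$14,350.00
  R$911.20 + 18.58% × (R$14,350.00 − R$10,400.00) = R$911.20 + 18.58% × R$3,950.00 = R$1,645.11
Transit Levy: 1% × R$18,270.00 = R$182.70
Total: R$1,645.11 + R$182.70 = R$1,827.81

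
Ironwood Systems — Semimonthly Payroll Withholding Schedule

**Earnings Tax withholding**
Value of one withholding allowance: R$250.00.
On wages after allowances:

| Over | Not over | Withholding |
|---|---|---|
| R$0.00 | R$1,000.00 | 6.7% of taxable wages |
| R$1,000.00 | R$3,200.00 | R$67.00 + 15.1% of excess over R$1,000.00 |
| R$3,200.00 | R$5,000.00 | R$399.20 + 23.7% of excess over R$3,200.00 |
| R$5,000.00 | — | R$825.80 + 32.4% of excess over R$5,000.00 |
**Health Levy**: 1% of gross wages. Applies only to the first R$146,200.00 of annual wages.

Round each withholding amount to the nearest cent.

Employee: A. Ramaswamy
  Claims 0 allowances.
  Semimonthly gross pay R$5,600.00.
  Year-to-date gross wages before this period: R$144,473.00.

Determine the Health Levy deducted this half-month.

Health Levy: cap R$146,200.00 − YTD R$144,473.00 = R$1,727.00 subject; 1% × R$1,727.00 = R$17.27

R$17.27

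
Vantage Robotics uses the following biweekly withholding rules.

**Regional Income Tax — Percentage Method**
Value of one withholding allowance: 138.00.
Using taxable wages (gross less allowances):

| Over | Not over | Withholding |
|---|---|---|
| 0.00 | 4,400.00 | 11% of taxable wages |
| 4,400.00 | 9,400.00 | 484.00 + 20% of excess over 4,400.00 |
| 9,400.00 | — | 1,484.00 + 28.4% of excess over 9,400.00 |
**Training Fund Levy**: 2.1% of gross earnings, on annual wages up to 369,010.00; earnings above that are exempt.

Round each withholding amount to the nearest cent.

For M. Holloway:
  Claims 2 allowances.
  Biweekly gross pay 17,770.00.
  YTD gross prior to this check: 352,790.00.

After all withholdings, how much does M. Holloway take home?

13,646.68

Regional Income Tax: taxable = 17,770.00 − 2×138.00 = 17,494.00
  1,484.00 + 28.4% × (17,494.00 − 9,400.00) = 1,484.00 + 28.4% × 8,094.00 = 3,782.70
Training Fund Levy: cap 369,010.00 − YTD 352,790.00 = 16,220.00 subject; 2.1% × 16,220.00 = 340.62
Total withheld: 3,782.70 + 340.62 = 4,123.32
Net pay: 17,770.00 − 4,123.32 = 13,646.68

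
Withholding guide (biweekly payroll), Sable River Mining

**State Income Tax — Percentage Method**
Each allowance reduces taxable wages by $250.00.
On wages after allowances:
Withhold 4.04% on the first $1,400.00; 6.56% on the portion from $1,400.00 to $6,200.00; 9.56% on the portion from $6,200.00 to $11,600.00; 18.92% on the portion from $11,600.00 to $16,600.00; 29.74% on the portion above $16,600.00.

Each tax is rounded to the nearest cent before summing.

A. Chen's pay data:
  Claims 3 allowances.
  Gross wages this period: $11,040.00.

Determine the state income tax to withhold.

$762.44

State Income Tax: taxable = $11,040.00 − 3×$250.00 = $10,290.00
  $371.44 + 9.56% × ($10,290.00 − $6,200.00) = $371.44 + 9.56% × $4,090.00 = $762.44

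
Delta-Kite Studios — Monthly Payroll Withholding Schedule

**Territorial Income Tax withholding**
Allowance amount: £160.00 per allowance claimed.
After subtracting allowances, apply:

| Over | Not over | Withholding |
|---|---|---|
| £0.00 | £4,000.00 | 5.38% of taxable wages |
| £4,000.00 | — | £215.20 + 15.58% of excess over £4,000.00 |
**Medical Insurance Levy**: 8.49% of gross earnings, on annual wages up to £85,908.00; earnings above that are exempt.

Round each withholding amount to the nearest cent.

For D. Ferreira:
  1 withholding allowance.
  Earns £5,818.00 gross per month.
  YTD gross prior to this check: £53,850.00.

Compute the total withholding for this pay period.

£967.47

Territorial Income Tax: taxable = £5,818.00 − 1×£160.00 = £5,658.00
  £215.20 + 15.58% × (£5,658.00 − £4,000.00) = £215.20 + 15.58% × £1,658.00 = £473.52
Medical Insurance Levy: 8.49% × £5,818.00 = £493.95
Total: £473.52 + £493.95 = £967.47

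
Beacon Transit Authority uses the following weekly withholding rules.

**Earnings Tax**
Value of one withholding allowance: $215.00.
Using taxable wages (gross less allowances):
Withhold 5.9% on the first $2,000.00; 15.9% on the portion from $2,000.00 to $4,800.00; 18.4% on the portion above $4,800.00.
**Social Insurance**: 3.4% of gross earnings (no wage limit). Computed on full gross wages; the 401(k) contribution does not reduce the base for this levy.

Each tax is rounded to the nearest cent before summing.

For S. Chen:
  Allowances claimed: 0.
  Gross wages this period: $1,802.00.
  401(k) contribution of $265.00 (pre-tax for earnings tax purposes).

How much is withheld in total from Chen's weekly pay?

Earnings Tax: taxable = $1,802.00 − $265.00 = $1,537.00
  5.9% × $1,537.00 = $90.68
Social Insurance: 3.4% × $1,802.00 = $61.27
Total: $90.68 + $61.27 = $151.95

$151.95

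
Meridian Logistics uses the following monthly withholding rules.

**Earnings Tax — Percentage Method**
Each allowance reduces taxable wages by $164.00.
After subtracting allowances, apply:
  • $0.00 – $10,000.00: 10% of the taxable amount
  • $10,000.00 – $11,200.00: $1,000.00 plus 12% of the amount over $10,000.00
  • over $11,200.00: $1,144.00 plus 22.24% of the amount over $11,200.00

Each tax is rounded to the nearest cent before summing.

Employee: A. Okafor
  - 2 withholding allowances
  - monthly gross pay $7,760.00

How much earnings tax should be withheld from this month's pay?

Earnings Tax: taxable = $7,760.00 − 2×$164.00 = $7,432.00
  10% × $7,432.00 = $743.20

$743.20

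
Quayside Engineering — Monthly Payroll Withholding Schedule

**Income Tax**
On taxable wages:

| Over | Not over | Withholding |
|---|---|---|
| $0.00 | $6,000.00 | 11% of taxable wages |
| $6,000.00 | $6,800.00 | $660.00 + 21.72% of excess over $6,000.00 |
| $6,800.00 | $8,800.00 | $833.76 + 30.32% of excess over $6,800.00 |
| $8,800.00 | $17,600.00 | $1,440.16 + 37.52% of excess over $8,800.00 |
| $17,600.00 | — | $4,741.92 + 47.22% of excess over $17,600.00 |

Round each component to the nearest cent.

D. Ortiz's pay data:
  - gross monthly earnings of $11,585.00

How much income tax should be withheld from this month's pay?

Income Tax: taxable = $11,585.00
  $1,440.16 + 37.52% × ($11,585.00 − $8,800.00) = $1,440.16 + 37.52% × $2,785.00 = $2,485.09

$2,485.09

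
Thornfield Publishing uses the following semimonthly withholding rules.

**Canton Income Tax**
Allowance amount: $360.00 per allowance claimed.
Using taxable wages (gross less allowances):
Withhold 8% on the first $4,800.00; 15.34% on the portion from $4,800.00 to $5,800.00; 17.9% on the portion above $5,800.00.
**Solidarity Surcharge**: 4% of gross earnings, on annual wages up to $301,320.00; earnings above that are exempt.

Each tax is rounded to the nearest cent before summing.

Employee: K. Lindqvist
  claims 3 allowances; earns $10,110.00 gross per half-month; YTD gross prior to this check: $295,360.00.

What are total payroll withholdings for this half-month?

$1,353.97

Canton Income Tax: taxable = $10,110.00 − 3×$360.00 = $9,030.00
  $537.40 + 17.9% × ($9,030.00 − $5,800.00) = $537.40 + 17.9% × $3,230.00 = $1,115.57
Solidarity Surcharge: cap $301,320.00 − YTD $295,360.00 = $5,960.00 subject; 4% × $5,960.00 = $238.40
Total: $1,115.57 + $238.40 = $1,353.97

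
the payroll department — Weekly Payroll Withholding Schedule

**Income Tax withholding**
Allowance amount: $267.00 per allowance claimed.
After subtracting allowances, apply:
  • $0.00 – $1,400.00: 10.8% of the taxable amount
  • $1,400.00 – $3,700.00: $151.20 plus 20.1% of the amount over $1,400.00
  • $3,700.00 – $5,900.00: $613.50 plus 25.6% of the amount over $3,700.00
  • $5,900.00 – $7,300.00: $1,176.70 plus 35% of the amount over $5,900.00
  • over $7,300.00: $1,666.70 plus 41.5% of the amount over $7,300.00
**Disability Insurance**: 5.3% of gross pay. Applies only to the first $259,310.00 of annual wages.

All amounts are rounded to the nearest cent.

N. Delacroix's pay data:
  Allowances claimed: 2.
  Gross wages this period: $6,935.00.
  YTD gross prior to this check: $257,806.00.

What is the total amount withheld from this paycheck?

Income Tax: taxable = $6,935.00 − 2×$267.00 = $6,401.00
  $1,176.70 + 35% × ($6,401.00 − $5,900.00) = $1,176.70 + 35% × $501.00 = $1,352.05
Disability Insurance: cap $259,310.00 − YTD $257,806.00 = $1,504.00 subject; 5.3% × $1,504.00 = $79.71
Total: $1,352.05 + $79.71 = $1,431.76

$1,431.76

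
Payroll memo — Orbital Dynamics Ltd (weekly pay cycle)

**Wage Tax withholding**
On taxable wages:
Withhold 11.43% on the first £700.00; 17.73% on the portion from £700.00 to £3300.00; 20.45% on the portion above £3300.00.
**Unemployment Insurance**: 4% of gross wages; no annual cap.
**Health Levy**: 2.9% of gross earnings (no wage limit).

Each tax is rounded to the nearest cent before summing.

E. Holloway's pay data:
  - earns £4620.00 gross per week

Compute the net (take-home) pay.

£3490.29

Wage Tax: taxable = £4620.00
  £540.99 + 20.45% × (£4620.00 − £3300.00) = £540.99 + 20.45% × £1320.00 = £810.93
Unemployment Insurance: 4% × £4620.00 = £184.80
Health Levy: 2.9% × £4620.00 = £133.98
Total withheld: £810.93 + £184.80 + £133.98 = £1129.71
Net pay: £4620.00 − £1129.71 = £3490.29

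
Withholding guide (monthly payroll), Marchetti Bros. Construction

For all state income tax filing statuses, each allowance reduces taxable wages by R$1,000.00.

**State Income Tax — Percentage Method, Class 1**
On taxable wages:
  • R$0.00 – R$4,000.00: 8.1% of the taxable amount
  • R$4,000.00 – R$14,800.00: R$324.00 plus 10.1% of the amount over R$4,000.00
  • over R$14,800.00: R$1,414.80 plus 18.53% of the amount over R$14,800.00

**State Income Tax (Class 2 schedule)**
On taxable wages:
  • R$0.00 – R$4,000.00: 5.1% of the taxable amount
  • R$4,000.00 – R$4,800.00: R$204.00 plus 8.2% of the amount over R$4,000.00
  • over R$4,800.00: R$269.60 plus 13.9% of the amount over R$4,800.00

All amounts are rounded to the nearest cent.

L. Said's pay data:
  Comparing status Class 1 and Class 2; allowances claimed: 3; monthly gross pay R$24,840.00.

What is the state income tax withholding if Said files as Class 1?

R$2,719.31

State Income Tax (Class 1): taxable = R$24,840.00 − 3×R$1,000.00 = R$21,840.00
  R$1,414.80 + 18.53% × (R$21,840.00 − R$14,800.00) = R$1,414.80 + 18.53% × R$7,040.00 = R$2,719.31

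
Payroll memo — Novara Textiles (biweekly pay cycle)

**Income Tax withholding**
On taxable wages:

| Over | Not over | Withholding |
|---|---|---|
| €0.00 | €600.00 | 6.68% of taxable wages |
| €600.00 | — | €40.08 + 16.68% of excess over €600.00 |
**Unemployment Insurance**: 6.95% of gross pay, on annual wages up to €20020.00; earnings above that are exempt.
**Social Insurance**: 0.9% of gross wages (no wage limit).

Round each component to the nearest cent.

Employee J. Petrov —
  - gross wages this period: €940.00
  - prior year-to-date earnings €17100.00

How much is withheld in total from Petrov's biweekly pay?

Income Tax: taxable = €940.00
  €40.08 + 16.68% × (€940.00 − €600.00) = €40.08 + 16.68% × €340.00 = €96.79
Unemployment Insurance: 6.95% × €940.00 = €65.33
Social Insurance: 0.9% × €940.00 = €8.46
Total: €96.79 + €65.33 + €8.46 = €170.58

€170.58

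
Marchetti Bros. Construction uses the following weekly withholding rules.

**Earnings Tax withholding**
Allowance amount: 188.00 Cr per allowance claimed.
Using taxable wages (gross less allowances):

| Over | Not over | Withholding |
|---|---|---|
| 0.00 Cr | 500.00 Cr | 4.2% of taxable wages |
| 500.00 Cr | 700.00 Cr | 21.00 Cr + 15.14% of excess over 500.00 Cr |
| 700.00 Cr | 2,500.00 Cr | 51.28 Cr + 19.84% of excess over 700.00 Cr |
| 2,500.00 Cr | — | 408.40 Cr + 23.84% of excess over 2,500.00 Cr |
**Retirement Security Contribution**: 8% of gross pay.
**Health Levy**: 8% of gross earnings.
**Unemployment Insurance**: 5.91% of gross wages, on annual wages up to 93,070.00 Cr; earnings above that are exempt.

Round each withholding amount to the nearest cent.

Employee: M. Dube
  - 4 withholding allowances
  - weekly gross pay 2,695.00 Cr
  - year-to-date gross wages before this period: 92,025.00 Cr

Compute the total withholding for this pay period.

790.85 Cr

Earnings Tax: taxable = 2,695.00 Cr − 4×188.00 Cr = 1,943.00 Cr
  51.28 Cr + 19.84% × (1,943.00 Cr − 700.00 Cr) = 51.28 Cr + 19.84% × 1,243.00 Cr = 297.89 Cr
Retirement Security Contribution: 8% × 2,695.00 Cr = 215.60 Cr
Health Levy: 8% × 2,695.00 Cr = 215.60 Cr
Unemployment Insurance: cap 93,070.00 Cr − YTD 92,025.00 Cr = 1,045.00 Cr subject; 5.91% × 1,045.00 Cr = 61.76 Cr
Total: 297.89 Cr + 215.60 Cr + 215.60 Cr + 61.76 Cr = 790.85 Cr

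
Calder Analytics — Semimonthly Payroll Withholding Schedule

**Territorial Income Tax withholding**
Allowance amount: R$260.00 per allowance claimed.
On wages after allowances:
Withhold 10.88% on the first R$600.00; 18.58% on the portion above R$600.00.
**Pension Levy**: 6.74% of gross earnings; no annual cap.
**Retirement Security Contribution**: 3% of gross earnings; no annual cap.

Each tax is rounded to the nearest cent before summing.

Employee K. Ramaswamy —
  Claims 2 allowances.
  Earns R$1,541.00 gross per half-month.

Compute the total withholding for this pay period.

R$293.59

Territorial Income Tax: taxable = R$1,541.00 − 2×R$260.00 = R$1,021.00
  R$65.28 + 18.58% × (R$1,021.00 − R$600.00) = R$65.28 + 18.58% × R$421.00 = R$143.50
Pension Levy: 6.74% × R$1,541.00 = R$103.86
Retirement Security Contribution: 3% × R$1,541.00 = R$46.23
Total: R$143.50 + R$103.86 + R$46.23 = R$293.59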